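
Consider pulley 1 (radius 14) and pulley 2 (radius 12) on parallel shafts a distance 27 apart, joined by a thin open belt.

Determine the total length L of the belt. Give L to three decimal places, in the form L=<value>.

open belt: β = asin((r2−r1)/C) = asin(-2/27) = -4.2480°
wrap1 = π − 2β = 188.4960°
wrap2 = π + 2β = 171.5040°
tangent length = C·cosβ = 26.9258
L = r1·wrap1 + r2·wrap2 + 2·C·cosβ = 14·3.2899 + 12·2.9933 + 2·26.9258 = 135.8296

L=135.830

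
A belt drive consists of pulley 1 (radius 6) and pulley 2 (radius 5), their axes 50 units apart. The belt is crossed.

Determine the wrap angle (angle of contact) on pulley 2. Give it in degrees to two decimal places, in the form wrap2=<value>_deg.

crossed belt: β = asin((r1+r2)/C) = asin(11/50) = 12.7090°
wrap1 = wrap2 = π + 2β = 205.4181°

wrap2=205.42_deg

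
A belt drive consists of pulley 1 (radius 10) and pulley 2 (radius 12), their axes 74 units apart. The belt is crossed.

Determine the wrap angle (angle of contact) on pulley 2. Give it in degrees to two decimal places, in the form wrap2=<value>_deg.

wrap2=214.59_deg

crossed belt: β = asin((r1+r2)/C) = asin(22/74) = 17.2953°
wrap1 = wrap2 = π + 2β = 214.5907°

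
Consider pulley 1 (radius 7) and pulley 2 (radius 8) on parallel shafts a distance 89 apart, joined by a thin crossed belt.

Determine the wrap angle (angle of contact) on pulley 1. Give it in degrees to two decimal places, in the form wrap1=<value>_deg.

wrap1=199.41_deg

crossed belt: β = asin((r1+r2)/C) = asin(15/89) = 9.7029°
wrap1 = wrap2 = π + 2β = 199.4058°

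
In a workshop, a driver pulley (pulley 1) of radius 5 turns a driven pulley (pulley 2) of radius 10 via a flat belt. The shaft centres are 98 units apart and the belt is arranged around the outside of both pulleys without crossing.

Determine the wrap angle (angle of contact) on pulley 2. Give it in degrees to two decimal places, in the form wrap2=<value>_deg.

wrap2=185.85_deg

open belt: β = asin((r2−r1)/C) = asin(5/98) = 2.9245°
wrap1 = π − 2β = 174.1510°
wrap2 = π + 2β = 185.8490°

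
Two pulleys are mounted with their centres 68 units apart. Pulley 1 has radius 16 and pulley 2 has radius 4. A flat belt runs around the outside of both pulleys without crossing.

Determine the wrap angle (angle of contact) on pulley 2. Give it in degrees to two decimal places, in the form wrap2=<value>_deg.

wrap2=159.67_deg

open belt: β = asin((r2−r1)/C) = asin(-12/68) = -10.1642°
wrap1 = π − 2β = 200.3285°
wrap2 = π + 2β = 159.6715°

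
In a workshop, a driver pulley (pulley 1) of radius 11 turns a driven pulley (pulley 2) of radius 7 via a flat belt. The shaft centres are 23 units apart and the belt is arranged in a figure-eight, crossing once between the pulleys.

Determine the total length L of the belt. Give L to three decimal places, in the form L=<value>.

L=117.543

crossed belt: β = asin((r1+r2)/C) = asin(18/23) = 51.5000°
wrap1 = wrap2 = π + 2β = 283.0001°
tangent length = C·cosβ = 14.3178
L = (r1+r2)·wrap + 2·C·cosβ = 18·4.9393 + 2·14.3178 = 117.5427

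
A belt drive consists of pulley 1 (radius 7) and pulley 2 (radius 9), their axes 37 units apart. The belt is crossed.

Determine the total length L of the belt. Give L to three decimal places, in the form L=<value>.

L=131.299

crossed belt: β = asin((r1+r2)/C) = asin(16/37) = 25.6220°
wrap1 = wrap2 = π + 2β = 231.2441°
tangent length = C·cosβ = 33.3617
L = (r1+r2)·wrap + 2·C·cosβ = 16·4.0360 + 2·33.3617 = 131.2988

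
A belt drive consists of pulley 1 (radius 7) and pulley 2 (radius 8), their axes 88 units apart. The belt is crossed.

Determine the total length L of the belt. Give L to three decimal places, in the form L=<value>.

L=225.687

crossed belt: β = asin((r1+r2)/C) = asin(15/88) = 9.8142°
wrap1 = wrap2 = π + 2β = 199.6285°
tangent length = C·cosβ = 86.7122
L = (r1+r2)·wrap + 2·C·cosβ = 15·3.4842 + 2·86.7122 = 225.6870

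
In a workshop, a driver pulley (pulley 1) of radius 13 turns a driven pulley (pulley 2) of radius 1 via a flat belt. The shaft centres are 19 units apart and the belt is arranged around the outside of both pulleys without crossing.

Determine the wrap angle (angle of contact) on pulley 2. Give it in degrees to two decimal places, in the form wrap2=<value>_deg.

wrap2=101.67_deg

open belt: β = asin((r2−r1)/C) = asin(-12/19) = -39.1667°
wrap1 = π − 2β = 258.3334°
wrap2 = π + 2β = 101.6666°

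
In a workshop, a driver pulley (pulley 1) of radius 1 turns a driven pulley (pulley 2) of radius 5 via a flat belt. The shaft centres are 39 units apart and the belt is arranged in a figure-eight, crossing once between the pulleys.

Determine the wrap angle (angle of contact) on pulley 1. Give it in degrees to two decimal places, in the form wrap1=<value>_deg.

crossed belt: β = asin((r1+r2)/C) = asin(6/39) = 8.8499°
wrap1 = wrap2 = π + 2β = 197.6998°

wrap1=197.70_deg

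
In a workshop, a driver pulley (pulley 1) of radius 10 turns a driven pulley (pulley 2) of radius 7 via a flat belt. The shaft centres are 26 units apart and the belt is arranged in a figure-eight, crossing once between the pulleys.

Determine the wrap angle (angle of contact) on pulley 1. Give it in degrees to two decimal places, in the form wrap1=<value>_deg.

crossed belt: β = asin((r1+r2)/C) = asin(17/26) = 40.8322°
wrap1 = wrap2 = π + 2β = 261.6644°

wrap1=261.66_deg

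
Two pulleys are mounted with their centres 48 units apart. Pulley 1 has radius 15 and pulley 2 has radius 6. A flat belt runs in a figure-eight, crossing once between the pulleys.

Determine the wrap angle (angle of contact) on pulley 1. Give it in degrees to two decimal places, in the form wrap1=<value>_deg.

wrap1=231.89_deg

crossed belt: β = asin((r1+r2)/C) = asin(21/48) = 25.9445°
wrap1 = wrap2 = π + 2β = 231.8890°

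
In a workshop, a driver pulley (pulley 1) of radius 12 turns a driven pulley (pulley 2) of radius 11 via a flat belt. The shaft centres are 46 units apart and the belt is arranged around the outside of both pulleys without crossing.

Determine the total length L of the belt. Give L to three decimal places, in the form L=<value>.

L=164.278

open belt: β = asin((r2−r1)/C) = asin(-1/46) = -1.2457°
wrap1 = π − 2β = 182.4913°
wrap2 = π + 2β = 177.5087°
tangent length = C·cosβ = 45.9891
L = r1·wrap1 + r2·wrap2 + 2·C·cosβ = 12·3.1851 + 11·3.0981 + 2·45.9891 = 164.2784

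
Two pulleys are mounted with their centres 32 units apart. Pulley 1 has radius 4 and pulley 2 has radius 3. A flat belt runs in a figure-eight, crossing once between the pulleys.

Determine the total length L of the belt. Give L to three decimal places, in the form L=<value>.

crossed belt: β = asin((r1+r2)/C) = asin(7/32) = 12.6356°
wrap1 = wrap2 = π + 2β = 205.2713°
tangent length = C·cosβ = 31.2250
L = (r1+r2)·wrap + 2·C·cosβ = 7·3.5827 + 2·31.2250 = 87.5286

L=87.529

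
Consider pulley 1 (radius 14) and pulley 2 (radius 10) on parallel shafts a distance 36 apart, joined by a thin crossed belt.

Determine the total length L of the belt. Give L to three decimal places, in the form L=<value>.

crossed belt: β = asin((r1+r2)/C) = asin(24/36) = 41.8103°
wrap1 = wrap2 = π + 2β = 263.6206°
tangent length = C·cosβ = 26.8328
L = (r1+r2)·wrap + 2·C·cosβ = 24·4.6010 + 2·26.8328 = 164.0908

L=164.091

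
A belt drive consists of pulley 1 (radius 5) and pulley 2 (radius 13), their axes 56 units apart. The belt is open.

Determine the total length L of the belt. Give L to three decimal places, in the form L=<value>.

L=169.693

open belt: β = asin((r2−r1)/C) = asin(8/56) = 8.2132°
wrap1 = π − 2β = 163.5736°
wrap2 = π + 2β = 196.4264°
tangent length = C·cosβ = 55.4256
L = r1·wrap1 + r2·wrap2 + 2·C·cosβ = 5·2.8549 + 13·3.4283 + 2·55.4256 = 169.6935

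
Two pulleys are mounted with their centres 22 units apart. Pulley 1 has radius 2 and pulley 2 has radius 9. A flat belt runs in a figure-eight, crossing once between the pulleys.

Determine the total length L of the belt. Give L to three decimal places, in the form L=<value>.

crossed belt: β = asin((r1+r2)/C) = asin(11/22) = 30.0000°
wrap1 = wrap2 = π + 2β = 240.0000°
tangent length = C·cosβ = 19.0526
L = (r1+r2)·wrap + 2·C·cosβ = 11·4.1888 + 2·19.0526 = 84.1818

L=84.182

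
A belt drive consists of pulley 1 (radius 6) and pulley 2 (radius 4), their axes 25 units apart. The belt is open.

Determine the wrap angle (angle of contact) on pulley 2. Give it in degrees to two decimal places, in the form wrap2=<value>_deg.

wrap2=170.82_deg

open belt: β = asin((r2−r1)/C) = asin(-2/25) = -4.5886°
wrap1 = π − 2β = 189.1771°
wrap2 = π + 2β = 170.8229°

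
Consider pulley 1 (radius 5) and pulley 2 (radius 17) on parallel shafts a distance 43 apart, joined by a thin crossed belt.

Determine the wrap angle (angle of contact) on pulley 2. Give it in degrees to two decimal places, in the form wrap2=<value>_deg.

crossed belt: β = asin((r1+r2)/C) = asin(22/43) = 30.7723°
wrap1 = wrap2 = π + 2β = 241.5446°

wrap2=241.54_deg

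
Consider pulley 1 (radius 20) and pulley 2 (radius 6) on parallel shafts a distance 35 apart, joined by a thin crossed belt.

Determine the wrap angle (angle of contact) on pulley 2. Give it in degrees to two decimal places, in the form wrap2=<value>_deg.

crossed belt: β = asin((r1+r2)/C) = asin(26/35) = 47.9754°
wrap1 = wrap2 = π + 2β = 275.9507°

wrap2=275.95_deg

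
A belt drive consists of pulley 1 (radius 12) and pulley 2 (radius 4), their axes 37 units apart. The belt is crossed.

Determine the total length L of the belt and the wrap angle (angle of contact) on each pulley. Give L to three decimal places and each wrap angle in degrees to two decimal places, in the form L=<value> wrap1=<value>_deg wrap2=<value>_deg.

L=131.299 wrap1=231.24_deg wrap2=231.24_deg

crossed belt: β = asin((r1+r2)/C) = asin(16/37) = 25.6220°
wrap1 = wrap2 = π + 2β = 231.2441°
tangent length = C·cosβ = 33.3617
L = (r1+r2)·wrap + 2·C·cosβ = 16·4.0360 + 2·33.3617 = 131.2988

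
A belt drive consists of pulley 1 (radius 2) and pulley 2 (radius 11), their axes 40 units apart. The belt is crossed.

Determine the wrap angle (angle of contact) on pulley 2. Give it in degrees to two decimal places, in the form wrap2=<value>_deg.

crossed belt: β = asin((r1+r2)/C) = asin(13/40) = 18.9656°
wrap1 = wrap2 = π + 2β = 217.9311°

wrap2=217.93_deg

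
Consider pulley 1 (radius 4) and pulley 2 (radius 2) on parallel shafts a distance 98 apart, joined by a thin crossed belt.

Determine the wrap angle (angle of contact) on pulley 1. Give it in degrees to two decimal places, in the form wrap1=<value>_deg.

crossed belt: β = asin((r1+r2)/C) = asin(6/98) = 3.5101°
wrap1 = wrap2 = π + 2β = 187.0202°

wrap1=187.02_deg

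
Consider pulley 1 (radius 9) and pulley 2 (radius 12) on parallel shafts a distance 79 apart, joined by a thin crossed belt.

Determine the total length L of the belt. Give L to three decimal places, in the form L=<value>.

crossed belt: β = asin((r1+r2)/C) = asin(21/79) = 15.4158°
wrap1 = wrap2 = π + 2β = 210.8317°
tangent length = C·cosβ = 76.1577
L = (r1+r2)·wrap + 2·C·cosβ = 21·3.6797 + 2·76.1577 = 229.5893

L=229.589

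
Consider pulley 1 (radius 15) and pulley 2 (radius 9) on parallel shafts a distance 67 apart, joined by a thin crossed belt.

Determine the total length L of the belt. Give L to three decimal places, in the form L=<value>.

L=218.091

crossed belt: β = asin((r1+r2)/C) = asin(24/67) = 20.9902°
wrap1 = wrap2 = π + 2β = 221.9805°
tangent length = C·cosβ = 62.5540
L = (r1+r2)·wrap + 2·C·cosβ = 24·3.8743 + 2·62.5540 = 218.0909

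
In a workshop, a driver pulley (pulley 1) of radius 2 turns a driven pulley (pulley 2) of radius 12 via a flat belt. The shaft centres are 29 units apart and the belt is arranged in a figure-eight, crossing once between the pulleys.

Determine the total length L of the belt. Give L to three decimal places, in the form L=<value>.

L=108.882

crossed belt: β = asin((r1+r2)/C) = asin(14/29) = 28.8657°
wrap1 = wrap2 = π + 2β = 237.7315°
tangent length = C·cosβ = 25.3969
L = (r1+r2)·wrap + 2·C·cosβ = 14·4.1492 + 2·25.3969 = 108.8825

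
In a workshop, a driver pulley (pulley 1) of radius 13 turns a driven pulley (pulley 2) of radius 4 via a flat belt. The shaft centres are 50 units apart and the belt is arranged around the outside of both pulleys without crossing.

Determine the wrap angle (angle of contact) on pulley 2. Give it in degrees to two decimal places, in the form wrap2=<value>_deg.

open belt: β = asin((r2−r1)/C) = asin(-9/50) = -10.3698°
wrap1 = π − 2β = 200.7395°
wrap2 = π + 2β = 159.2605°

wrap2=159.26_deg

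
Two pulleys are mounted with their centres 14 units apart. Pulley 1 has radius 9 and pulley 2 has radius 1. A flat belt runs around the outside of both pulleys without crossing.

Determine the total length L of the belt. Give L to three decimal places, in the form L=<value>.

open belt: β = asin((r2−r1)/C) = asin(-8/14) = -34.8499°
wrap1 = π − 2β = 249.6998°
wrap2 = π + 2β = 110.3002°
tangent length = C·cosβ = 11.4891
L = r1·wrap1 + r2·wrap2 + 2·C·cosβ = 9·4.3581 + 1·1.9251 + 2·11.4891 = 64.1261

L=64.126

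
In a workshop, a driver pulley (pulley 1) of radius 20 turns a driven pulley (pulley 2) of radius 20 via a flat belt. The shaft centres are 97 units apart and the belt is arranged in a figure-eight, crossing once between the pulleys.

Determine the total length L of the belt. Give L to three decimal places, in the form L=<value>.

crossed belt: β = asin((r1+r2)/C) = asin(40/97) = 24.3539°
wrap1 = wrap2 = π + 2β = 228.7077°
tangent length = C·cosβ = 88.3685
L = (r1+r2)·wrap + 2·C·cosβ = 40·3.9917 + 2·88.3685 = 336.4052

L=336.405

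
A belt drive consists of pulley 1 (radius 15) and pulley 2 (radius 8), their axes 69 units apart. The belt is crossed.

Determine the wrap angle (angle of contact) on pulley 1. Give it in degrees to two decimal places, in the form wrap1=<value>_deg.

crossed belt: β = asin((r1+r2)/C) = asin(23/69) = 19.4712°
wrap1 = wrap2 = π + 2β = 218.9424°

wrap1=218.94_deg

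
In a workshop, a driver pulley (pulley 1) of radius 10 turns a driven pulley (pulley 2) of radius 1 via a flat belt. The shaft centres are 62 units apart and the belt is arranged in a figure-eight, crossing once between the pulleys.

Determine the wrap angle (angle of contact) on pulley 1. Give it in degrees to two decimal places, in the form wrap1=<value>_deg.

wrap1=200.44_deg

crossed belt: β = asin((r1+r2)/C) = asin(11/62) = 10.2195°
wrap1 = wrap2 = π + 2β = 200.4390°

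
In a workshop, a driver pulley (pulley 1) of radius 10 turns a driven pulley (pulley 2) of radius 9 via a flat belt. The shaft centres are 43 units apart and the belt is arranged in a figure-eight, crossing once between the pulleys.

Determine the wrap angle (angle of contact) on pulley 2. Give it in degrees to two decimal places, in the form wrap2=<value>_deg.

wrap2=232.45_deg

crossed belt: β = asin((r1+r2)/C) = asin(19/43) = 26.2226°
wrap1 = wrap2 = π + 2β = 232.4453°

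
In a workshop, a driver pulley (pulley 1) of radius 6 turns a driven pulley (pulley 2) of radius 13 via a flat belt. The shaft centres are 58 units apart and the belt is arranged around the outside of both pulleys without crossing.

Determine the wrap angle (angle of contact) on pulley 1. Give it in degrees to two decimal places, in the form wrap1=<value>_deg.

open belt: β = asin((r2−r1)/C) = asin(7/58) = 6.9319°
wrap1 = π − 2β = 166.1362°
wrap2 = π + 2β = 193.8638°

wrap1=166.14_deg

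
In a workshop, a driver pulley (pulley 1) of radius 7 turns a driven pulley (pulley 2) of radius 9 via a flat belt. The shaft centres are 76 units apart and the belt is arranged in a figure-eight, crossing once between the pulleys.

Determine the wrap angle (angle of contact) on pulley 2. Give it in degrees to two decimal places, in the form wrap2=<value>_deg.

crossed belt: β = asin((r1+r2)/C) = asin(16/76) = 12.1532°
wrap1 = wrap2 = π + 2β = 204.3064°

wrap2=204.31_deg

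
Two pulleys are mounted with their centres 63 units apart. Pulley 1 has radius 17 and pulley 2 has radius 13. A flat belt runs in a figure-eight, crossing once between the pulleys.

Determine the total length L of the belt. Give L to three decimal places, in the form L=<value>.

crossed belt: β = asin((r1+r2)/C) = asin(30/63) = 28.4369°
wrap1 = wrap2 = π + 2β = 236.8738°
tangent length = C·cosβ = 55.3986
L = (r1+r2)·wrap + 2·C·cosβ = 30·4.1342 + 2·55.3986 = 234.8239

L=234.824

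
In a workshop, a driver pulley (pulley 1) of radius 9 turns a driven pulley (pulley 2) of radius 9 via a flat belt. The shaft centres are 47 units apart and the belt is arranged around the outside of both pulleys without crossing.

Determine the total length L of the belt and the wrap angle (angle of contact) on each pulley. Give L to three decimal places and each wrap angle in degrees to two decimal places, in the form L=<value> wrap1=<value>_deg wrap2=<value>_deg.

L=150.549 wrap1=180.00_deg wrap2=180.00_deg

open belt: β = asin((r2−r1)/C) = asin(0/47) = 0.0000°
wrap1 = π − 2β = 180.0000°
wrap2 = π + 2β = 180.0000°
tangent length = C·cosβ = 47.0000
L = r1·wrap1 + r2·wrap2 + 2·C·cosβ = 9·3.1416 + 9·3.1416 + 2·47.0000 = 150.5487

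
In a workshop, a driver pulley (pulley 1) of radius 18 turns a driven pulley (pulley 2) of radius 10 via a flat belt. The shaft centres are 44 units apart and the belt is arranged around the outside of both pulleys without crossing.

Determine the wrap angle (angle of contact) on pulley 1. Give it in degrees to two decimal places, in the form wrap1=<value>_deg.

open belt: β = asin((r2−r1)/C) = asin(-8/44) = -10.4757°
wrap1 = π − 2β = 200.9514°
wrap2 = π + 2β = 159.0486°

wrap1=200.95_deg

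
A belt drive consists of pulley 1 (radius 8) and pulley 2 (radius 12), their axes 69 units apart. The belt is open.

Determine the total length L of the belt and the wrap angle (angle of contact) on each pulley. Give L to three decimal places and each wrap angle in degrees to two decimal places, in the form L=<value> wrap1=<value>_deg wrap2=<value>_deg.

L=201.064 wrap1=173.35_deg wrap2=186.65_deg

open belt: β = asin((r2−r1)/C) = asin(4/69) = 3.3234°
wrap1 = π − 2β = 173.3533°
wrap2 = π + 2β = 186.6467°
tangent length = C·cosβ = 68.8840
L = r1·wrap1 + r2·wrap2 + 2·C·cosβ = 8·3.0256 + 12·3.2576 + 2·68.8840 = 201.0638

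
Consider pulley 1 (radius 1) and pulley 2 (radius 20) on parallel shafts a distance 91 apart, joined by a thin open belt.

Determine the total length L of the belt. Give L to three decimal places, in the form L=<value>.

L=251.955

open belt: β = asin((r2−r1)/C) = asin(19/91) = 12.0515°
wrap1 = π − 2β = 155.8970°
wrap2 = π + 2β = 204.1030°
tangent length = C·cosβ = 88.9944
L = r1·wrap1 + r2·wrap2 + 2·C·cosβ = 1·2.7209 + 20·3.5623 + 2·88.9944 = 251.9551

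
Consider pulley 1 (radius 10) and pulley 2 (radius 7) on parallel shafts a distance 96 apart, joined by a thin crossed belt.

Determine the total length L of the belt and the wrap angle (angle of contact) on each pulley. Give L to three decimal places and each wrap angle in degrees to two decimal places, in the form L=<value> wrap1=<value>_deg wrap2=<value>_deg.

crossed belt: β = asin((r1+r2)/C) = asin(17/96) = 10.1999°
wrap1 = wrap2 = π + 2β = 200.3998°
tangent length = C·cosβ = 94.4828
L = (r1+r2)·wrap + 2·C·cosβ = 17·3.4976 + 2·94.4828 = 248.4254

L=248.425 wrap1=200.40_deg wrap2=200.40_deg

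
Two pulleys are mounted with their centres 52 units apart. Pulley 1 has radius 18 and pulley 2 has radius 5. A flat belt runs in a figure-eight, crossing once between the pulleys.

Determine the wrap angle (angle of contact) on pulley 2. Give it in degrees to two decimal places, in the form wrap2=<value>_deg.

crossed belt: β = asin((r1+r2)/C) = asin(23/52) = 26.2512°
wrap1 = wrap2 = π + 2β = 232.5024°

wrap2=232.50_deg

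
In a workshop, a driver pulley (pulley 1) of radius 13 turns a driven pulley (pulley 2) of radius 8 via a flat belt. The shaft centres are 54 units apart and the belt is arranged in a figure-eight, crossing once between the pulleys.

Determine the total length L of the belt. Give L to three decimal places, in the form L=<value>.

crossed belt: β = asin((r1+r2)/C) = asin(21/54) = 22.8854°
wrap1 = wrap2 = π + 2β = 225.7708°
tangent length = C·cosβ = 49.7494
L = (r1+r2)·wrap + 2·C·cosβ = 21·3.9404 + 2·49.7494 = 182.2480

L=182.248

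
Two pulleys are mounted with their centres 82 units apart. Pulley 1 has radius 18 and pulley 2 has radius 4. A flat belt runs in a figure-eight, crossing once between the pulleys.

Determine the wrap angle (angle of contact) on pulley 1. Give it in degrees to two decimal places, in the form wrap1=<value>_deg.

wrap1=211.13_deg

crossed belt: β = asin((r1+r2)/C) = asin(22/82) = 15.5627°
wrap1 = wrap2 = π + 2β = 211.1254°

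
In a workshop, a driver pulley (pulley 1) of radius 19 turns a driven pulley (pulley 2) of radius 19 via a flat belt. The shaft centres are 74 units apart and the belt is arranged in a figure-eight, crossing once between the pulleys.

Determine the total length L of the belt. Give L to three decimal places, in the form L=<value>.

L=287.361

crossed belt: β = asin((r1+r2)/C) = asin(38/74) = 30.8981°
wrap1 = wrap2 = π + 2β = 241.7963°
tangent length = C·cosβ = 63.4980
L = (r1+r2)·wrap + 2·C·cosβ = 38·4.2201 + 2·63.4980 = 287.3614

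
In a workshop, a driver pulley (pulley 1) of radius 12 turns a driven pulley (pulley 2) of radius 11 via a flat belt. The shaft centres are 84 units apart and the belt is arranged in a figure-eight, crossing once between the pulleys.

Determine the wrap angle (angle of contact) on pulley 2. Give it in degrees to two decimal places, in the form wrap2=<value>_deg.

wrap2=211.78_deg

crossed belt: β = asin((r1+r2)/C) = asin(23/84) = 15.8911°
wrap1 = wrap2 = π + 2β = 211.7822°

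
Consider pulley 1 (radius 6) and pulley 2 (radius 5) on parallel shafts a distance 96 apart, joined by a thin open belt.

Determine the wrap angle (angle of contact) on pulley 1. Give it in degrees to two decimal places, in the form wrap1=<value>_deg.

wrap1=181.19_deg

open belt: β = asin((r2−r1)/C) = asin(-1/96) = -0.5968°
wrap1 = π − 2β = 181.1937°
wrap2 = π + 2β = 178.8063°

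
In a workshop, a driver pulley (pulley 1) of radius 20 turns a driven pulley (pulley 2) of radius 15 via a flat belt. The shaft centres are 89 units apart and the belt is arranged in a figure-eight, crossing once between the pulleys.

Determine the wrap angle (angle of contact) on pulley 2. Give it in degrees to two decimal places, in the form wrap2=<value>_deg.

wrap2=226.31_deg

crossed belt: β = asin((r1+r2)/C) = asin(35/89) = 23.1574°
wrap1 = wrap2 = π + 2β = 226.3148°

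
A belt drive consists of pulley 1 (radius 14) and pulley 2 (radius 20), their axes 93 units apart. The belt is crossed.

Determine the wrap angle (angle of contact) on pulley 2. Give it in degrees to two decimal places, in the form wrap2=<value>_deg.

crossed belt: β = asin((r1+r2)/C) = asin(34/93) = 21.4440°
wrap1 = wrap2 = π + 2β = 222.8880°

wrap2=222.89_deg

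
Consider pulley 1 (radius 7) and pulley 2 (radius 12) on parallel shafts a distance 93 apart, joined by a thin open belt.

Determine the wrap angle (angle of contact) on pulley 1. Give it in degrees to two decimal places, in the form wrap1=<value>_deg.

wrap1=173.84_deg

open belt: β = asin((r2−r1)/C) = asin(5/93) = 3.0819°
wrap1 = π − 2β = 173.8362°
wrap2 = π + 2β = 186.1638°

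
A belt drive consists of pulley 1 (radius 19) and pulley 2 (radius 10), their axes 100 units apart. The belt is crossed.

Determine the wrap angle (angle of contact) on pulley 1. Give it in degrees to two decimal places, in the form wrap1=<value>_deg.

wrap1=213.72_deg

crossed belt: β = asin((r1+r2)/C) = asin(29/100) = 16.8580°
wrap1 = wrap2 = π + 2β = 213.7159°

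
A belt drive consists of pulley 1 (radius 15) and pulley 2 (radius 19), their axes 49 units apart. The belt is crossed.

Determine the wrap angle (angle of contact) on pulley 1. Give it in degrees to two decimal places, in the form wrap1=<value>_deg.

wrap1=267.88_deg

crossed belt: β = asin((r1+r2)/C) = asin(34/49) = 43.9378°
wrap1 = wrap2 = π + 2β = 267.8757°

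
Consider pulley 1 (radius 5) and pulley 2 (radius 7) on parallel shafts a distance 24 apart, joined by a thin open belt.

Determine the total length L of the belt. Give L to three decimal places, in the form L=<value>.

L=85.866

open belt: β = asin((r2−r1)/C) = asin(2/24) = 4.7802°
wrap1 = π − 2β = 170.4396°
wrap2 = π + 2β = 189.5604°
tangent length = C·cosβ = 23.9165
L = r1·wrap1 + r2·wrap2 + 2·C·cosβ = 5·2.9747 + 7·3.3085 + 2·23.9165 = 85.8659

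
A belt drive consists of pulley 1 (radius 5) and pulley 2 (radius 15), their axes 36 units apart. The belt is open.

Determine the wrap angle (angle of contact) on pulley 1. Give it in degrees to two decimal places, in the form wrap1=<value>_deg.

open belt: β = asin((r2−r1)/C) = asin(10/36) = 16.1276°
wrap1 = π − 2β = 147.7448°
wrap2 = π + 2β = 212.2552°

wrap1=147.74_deg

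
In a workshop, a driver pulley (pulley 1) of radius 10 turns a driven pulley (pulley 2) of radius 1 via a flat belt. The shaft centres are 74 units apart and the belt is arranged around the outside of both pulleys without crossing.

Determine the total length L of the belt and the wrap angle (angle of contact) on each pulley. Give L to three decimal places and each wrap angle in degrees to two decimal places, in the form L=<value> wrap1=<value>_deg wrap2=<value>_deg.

open belt: β = asin((r2−r1)/C) = asin(-9/74) = -6.9857°
wrap1 = π − 2β = 193.9714°
wrap2 = π + 2β = 166.0286°
tangent length = C·cosβ = 73.4507
L = r1·wrap1 + r2·wrap2 + 2·C·cosβ = 10·3.3854 + 1·2.8977 + 2·73.4507 = 183.6535

L=183.653 wrap1=193.97_deg wrap2=166.03_deg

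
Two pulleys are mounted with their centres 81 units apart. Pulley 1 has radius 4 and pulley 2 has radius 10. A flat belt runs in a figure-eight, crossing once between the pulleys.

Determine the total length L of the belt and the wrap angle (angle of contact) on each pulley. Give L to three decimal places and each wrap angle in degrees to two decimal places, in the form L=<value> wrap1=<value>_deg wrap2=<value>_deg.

L=208.408 wrap1=199.91_deg wrap2=199.91_deg

crossed belt: β = asin((r1+r2)/C) = asin(14/81) = 9.9530°
wrap1 = wrap2 = π + 2β = 199.9059°
tangent length = C·cosβ = 79.7810
L = (r1+r2)·wrap + 2·C·cosβ = 14·3.4890 + 2·79.7810 = 208.4081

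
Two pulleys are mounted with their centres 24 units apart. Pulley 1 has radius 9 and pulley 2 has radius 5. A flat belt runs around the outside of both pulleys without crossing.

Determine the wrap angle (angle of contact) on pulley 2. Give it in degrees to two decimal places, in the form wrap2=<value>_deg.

wrap2=160.81_deg

open belt: β = asin((r2−r1)/C) = asin(-4/24) = -9.5941°
wrap1 = π − 2β = 199.1881°
wrap2 = π + 2β = 160.8119°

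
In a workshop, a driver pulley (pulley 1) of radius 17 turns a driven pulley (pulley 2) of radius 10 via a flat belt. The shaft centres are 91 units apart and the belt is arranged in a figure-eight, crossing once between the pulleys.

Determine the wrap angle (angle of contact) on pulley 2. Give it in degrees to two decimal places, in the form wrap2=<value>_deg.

wrap2=214.52_deg

crossed belt: β = asin((r1+r2)/C) = asin(27/91) = 17.2597°
wrap1 = wrap2 = π + 2β = 214.5194°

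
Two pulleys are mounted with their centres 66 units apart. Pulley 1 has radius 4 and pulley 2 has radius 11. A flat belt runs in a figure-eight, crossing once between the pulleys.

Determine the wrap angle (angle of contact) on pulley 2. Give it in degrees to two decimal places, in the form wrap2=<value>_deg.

crossed belt: β = asin((r1+r2)/C) = asin(15/66) = 13.1366°
wrap1 = wrap2 = π + 2β = 206.2731°

wrap2=206.27_deg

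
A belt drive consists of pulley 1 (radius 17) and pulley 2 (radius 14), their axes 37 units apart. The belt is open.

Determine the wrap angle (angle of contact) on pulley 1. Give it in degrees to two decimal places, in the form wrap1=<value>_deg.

wrap1=189.30_deg

open belt: β = asin((r2−r1)/C) = asin(-3/37) = -4.6507°
wrap1 = π − 2β = 189.3014°
wrap2 = π + 2β = 170.6986°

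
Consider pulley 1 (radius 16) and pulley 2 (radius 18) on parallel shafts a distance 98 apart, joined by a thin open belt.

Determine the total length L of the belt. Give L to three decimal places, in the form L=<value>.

L=302.855

open belt: β = asin((r2−r1)/C) = asin(2/98) = 1.1694°
wrap1 = π − 2β = 177.6612°
wrap2 = π + 2β = 182.3388°
tangent length = C·cosβ = 97.9796
L = r1·wrap1 + r2·wrap2 + 2·C·cosβ = 16·3.1008 + 18·3.1824 + 2·97.9796 = 302.8550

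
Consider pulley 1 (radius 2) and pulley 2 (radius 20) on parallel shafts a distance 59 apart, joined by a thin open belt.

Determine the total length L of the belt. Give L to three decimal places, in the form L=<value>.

open belt: β = asin((r2−r1)/C) = asin(18/59) = 17.7633°
wrap1 = π − 2β = 144.4735°
wrap2 = π + 2β = 215.5265°
tangent length = C·cosβ = 56.1872
L = r1·wrap1 + r2·wrap2 + 2·C·cosβ = 2·2.5215 + 20·3.7616 + 2·56.1872 = 192.6504

L=192.650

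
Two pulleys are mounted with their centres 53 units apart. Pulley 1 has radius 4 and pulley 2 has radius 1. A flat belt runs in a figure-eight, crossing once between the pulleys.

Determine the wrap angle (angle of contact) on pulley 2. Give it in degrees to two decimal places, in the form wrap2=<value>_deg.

crossed belt: β = asin((r1+r2)/C) = asin(5/53) = 5.4133°
wrap1 = wrap2 = π + 2β = 190.8266°

wrap2=190.83_deg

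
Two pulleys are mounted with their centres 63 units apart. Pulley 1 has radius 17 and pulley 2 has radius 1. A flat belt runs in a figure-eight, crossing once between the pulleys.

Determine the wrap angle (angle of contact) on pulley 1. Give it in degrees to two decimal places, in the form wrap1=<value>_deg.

wrap1=213.20_deg

crossed belt: β = asin((r1+r2)/C) = asin(18/63) = 16.6015°
wrap1 = wrap2 = π + 2β = 213.2031°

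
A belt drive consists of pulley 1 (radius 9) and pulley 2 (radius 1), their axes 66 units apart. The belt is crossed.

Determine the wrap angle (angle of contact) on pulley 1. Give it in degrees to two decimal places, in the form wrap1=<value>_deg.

wrap1=197.43_deg

crossed belt: β = asin((r1+r2)/C) = asin(10/66) = 8.7147°
wrap1 = wrap2 = π + 2β = 197.4295°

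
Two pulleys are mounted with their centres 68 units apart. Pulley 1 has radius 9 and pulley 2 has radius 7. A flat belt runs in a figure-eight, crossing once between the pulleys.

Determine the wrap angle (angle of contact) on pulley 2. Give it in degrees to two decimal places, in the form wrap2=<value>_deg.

wrap2=207.22_deg

crossed belt: β = asin((r1+r2)/C) = asin(16/68) = 13.6090°
wrap1 = wrap2 = π + 2β = 207.2179°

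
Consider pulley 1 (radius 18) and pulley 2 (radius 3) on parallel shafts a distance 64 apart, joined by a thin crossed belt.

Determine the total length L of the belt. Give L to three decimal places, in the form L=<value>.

L=200.928

crossed belt: β = asin((r1+r2)/C) = asin(21/64) = 19.1550°
wrap1 = wrap2 = π + 2β = 218.3100°
tangent length = C·cosβ = 60.4566
L = (r1+r2)·wrap + 2·C·cosβ = 21·3.8102 + 2·60.4566 = 200.9280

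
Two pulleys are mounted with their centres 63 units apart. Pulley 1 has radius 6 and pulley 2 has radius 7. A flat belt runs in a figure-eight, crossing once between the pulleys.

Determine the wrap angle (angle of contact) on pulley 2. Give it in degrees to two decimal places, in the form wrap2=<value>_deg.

wrap2=203.82_deg

crossed belt: β = asin((r1+r2)/C) = asin(13/63) = 11.9085°
wrap1 = wrap2 = π + 2β = 203.8170°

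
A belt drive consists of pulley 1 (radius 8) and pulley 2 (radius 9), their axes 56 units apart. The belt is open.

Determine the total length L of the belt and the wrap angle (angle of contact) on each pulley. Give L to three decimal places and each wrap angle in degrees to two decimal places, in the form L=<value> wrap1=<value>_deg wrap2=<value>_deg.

L=165.425 wrap1=177.95_deg wrap2=182.05_deg

open belt: β = asin((r2−r1)/C) = asin(1/56) = 1.0232°
wrap1 = π − 2β = 177.9536°
wrap2 = π + 2β = 182.0464°
tangent length = C·cosβ = 55.9911
L = r1·wrap1 + r2·wrap2 + 2·C·cosβ = 8·3.1059 + 9·3.1773 + 2·55.9911 = 165.4249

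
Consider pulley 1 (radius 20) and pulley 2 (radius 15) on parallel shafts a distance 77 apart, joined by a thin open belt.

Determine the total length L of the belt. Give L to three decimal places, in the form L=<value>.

open belt: β = asin((r2−r1)/C) = asin(-5/77) = -3.7231°
wrap1 = π − 2β = 187.4462°
wrap2 = π + 2β = 172.5538°
tangent length = C·cosβ = 76.8375
L = r1·wrap1 + r2·wrap2 + 2·C·cosβ = 20·3.2716 + 15·3.0116 + 2·76.8375 = 264.2805

L=264.281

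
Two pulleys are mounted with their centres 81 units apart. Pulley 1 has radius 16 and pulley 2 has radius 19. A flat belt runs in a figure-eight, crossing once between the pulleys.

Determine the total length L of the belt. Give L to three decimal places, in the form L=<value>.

crossed belt: β = asin((r1+r2)/C) = asin(35/81) = 25.6008°
wrap1 = wrap2 = π + 2β = 231.2017°
tangent length = C·cosβ = 73.0479
L = (r1+r2)·wrap + 2·C·cosβ = 35·4.0352 + 2·73.0479 = 287.3289

L=287.329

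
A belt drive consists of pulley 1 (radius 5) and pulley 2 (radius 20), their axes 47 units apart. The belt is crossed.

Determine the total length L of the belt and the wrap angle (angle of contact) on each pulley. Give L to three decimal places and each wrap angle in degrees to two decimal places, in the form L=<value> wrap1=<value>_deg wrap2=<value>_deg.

L=186.182 wrap1=244.27_deg wrap2=244.27_deg

crossed belt: β = asin((r1+r2)/C) = asin(25/47) = 32.1349°
wrap1 = wrap2 = π + 2β = 244.2699°
tangent length = C·cosβ = 39.7995
L = (r1+r2)·wrap + 2·C·cosβ = 25·4.2633 + 2·39.7995 = 186.1818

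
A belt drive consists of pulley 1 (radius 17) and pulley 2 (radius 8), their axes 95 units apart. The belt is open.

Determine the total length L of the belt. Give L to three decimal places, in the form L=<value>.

L=269.393

open belt: β = asin((r2−r1)/C) = asin(-9/95) = -5.4362°
wrap1 = π − 2β = 190.8723°
wrap2 = π + 2β = 169.1277°
tangent length = C·cosβ = 94.5727
L = r1·wrap1 + r2·wrap2 + 2·C·cosβ = 17·3.3314 + 8·2.9518 + 2·94.5727 = 269.3931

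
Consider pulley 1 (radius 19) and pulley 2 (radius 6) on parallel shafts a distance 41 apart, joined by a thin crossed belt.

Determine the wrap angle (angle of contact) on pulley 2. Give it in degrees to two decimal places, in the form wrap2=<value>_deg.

crossed belt: β = asin((r1+r2)/C) = asin(25/41) = 37.5719°
wrap1 = wrap2 = π + 2β = 255.1437°

wrap2=255.14_deg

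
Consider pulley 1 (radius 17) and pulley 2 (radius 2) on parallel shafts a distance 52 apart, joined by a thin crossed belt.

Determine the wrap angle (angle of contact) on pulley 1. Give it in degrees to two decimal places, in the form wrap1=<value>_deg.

wrap1=222.86_deg

crossed belt: β = asin((r1+r2)/C) = asin(19/52) = 21.4313°
wrap1 = wrap2 = π + 2β = 222.8625°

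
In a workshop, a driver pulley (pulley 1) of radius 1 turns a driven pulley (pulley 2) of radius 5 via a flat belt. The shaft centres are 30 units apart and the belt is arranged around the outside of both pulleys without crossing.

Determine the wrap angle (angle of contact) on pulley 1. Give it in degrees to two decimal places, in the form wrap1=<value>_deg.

wrap1=164.68_deg

open belt: β = asin((r2−r1)/C) = asin(4/30) = 7.6623°
wrap1 = π − 2β = 164.6755°
wrap2 = π + 2β = 195.3245°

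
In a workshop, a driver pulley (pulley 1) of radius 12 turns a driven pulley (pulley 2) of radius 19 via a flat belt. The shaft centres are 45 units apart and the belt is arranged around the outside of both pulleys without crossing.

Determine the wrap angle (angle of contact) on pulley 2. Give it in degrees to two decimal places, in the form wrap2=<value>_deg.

wrap2=197.90_deg

open belt: β = asin((r2−r1)/C) = asin(7/45) = 8.9490°
wrap1 = π − 2β = 162.1020°
wrap2 = π + 2β = 197.8980°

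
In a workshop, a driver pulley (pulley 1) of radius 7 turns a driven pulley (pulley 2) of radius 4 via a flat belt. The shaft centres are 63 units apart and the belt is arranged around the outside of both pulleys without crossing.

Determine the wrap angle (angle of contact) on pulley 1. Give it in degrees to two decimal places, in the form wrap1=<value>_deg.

open belt: β = asin((r2−r1)/C) = asin(-3/63) = -2.7294°
wrap1 = π − 2β = 185.4588°
wrap2 = π + 2β = 174.5412°

wrap1=185.46_deg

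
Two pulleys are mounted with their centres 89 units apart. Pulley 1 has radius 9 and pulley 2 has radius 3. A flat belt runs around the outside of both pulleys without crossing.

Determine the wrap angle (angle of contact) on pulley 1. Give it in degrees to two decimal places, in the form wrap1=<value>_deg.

open belt: β = asin((r2−r1)/C) = asin(-6/89) = -3.8656°
wrap1 = π − 2β = 187.7311°
wrap2 = π + 2β = 172.2689°

wrap1=187.73_deg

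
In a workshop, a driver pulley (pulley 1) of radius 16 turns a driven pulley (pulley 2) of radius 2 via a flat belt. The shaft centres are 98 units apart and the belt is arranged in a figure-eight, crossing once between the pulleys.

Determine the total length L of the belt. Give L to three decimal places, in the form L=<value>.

crossed belt: β = asin((r1+r2)/C) = asin(18/98) = 10.5838°
wrap1 = wrap2 = π + 2β = 201.1676°
tangent length = C·cosβ = 96.3328
L = (r1+r2)·wrap + 2·C·cosβ = 18·3.5110 + 2·96.3328 = 255.8642

L=255.864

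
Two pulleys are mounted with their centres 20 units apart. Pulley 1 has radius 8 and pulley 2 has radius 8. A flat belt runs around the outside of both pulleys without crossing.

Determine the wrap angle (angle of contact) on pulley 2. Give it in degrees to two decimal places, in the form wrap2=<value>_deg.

wrap2=180.00_deg

open belt: β = asin((r2−r1)/C) = asin(0/20) = 0.0000°
wrap1 = π − 2β = 180.0000°
wrap2 = π + 2β = 180.0000°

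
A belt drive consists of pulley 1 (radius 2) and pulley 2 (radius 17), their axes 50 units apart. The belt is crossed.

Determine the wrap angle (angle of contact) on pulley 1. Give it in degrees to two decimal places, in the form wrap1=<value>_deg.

wrap1=224.67_deg

crossed belt: β = asin((r1+r2)/C) = asin(19/50) = 22.3337°
wrap1 = wrap2 = π + 2β = 224.6674°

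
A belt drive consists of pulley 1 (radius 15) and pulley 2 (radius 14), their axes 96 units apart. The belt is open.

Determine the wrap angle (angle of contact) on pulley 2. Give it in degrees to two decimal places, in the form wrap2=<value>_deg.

wrap2=178.81_deg

open belt: β = asin((r2−r1)/C) = asin(-1/96) = -0.5968°
wrap1 = π − 2β = 181.1937°
wrap2 = π + 2β = 178.8063°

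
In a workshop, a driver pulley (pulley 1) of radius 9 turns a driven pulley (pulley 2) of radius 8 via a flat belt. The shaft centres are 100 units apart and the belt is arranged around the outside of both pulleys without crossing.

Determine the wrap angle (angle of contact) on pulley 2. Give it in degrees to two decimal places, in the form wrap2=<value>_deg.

wrap2=178.85_deg

open belt: β = asin((r2−r1)/C) = asin(-1/100) = -0.5730°
wrap1 = π − 2β = 181.1459°
wrap2 = π + 2β = 178.8541°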